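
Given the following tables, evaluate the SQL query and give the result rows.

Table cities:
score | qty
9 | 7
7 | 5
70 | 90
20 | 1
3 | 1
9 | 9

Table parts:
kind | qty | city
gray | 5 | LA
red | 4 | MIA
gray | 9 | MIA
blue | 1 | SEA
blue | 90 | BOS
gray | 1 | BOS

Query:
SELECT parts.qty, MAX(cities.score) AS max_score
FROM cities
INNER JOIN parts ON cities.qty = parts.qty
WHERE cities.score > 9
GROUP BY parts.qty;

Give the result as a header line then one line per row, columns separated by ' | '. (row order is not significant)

== RESULT ==
parts.qty | max_score
90 | 70
1 | 20

Derivation:
After JOIN parts (7 rows):
cities.score | cities.qty | parts.kind | parts.qty | parts.city
7 | 5 | gray | 5 | LA
70 | 90 | blue | 90 | BOS
20 | 1 | blue | 1 | SEA
20 | 1 | gray | 1 | BOS
3 | 1 | blue | 1 | SEA
3 | 1 | gray | 1 | BOS
9 | 9 | gray | 9 | MIA
After WHERE (3 rows):
cities.score | cities.qty | parts.kind | parts.qty | parts.city
70 | 90 | blue | 90 | BOS
20 | 1 | blue | 1 | SEA
20 | 1 | gray | 1 | BOS
After GROUP BY (2 rows):
parts.qty | max_score
90 | 70
1 | 20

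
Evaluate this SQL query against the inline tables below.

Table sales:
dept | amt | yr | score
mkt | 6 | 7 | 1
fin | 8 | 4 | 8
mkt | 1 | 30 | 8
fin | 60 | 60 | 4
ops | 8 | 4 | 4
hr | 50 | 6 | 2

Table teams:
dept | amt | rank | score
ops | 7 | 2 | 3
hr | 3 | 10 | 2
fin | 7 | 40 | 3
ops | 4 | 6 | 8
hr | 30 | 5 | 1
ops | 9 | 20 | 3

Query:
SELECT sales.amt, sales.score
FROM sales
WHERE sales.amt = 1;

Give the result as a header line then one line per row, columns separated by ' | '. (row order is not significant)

After WHERE (1 rows):
sales.dept | sales.amt | sales.yr | sales.score
mkt | 1 | 30 | 8
After SELECT (1 rows):
sales.amt | sales.score
1 | 8

== RESULT ==
sales.amt | sales.score
1 | 8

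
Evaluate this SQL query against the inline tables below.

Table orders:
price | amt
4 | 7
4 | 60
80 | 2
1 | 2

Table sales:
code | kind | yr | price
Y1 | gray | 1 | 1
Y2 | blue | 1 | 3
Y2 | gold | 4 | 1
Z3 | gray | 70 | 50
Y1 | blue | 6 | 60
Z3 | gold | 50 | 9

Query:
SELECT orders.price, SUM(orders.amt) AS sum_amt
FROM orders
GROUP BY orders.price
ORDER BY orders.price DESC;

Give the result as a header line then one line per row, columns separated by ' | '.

== RESULT ==
orders.price | sum_amt
80 | 2
4 | 67
1 | 2

Derivation:
After GROUP BY (3 rows):
orders.price | sum_amt
4 | 67
80 | 2
1 | 2
After ORDER BY (3 rows):
orders.price | sum_amt
80 | 2
4 | 67
1 | 2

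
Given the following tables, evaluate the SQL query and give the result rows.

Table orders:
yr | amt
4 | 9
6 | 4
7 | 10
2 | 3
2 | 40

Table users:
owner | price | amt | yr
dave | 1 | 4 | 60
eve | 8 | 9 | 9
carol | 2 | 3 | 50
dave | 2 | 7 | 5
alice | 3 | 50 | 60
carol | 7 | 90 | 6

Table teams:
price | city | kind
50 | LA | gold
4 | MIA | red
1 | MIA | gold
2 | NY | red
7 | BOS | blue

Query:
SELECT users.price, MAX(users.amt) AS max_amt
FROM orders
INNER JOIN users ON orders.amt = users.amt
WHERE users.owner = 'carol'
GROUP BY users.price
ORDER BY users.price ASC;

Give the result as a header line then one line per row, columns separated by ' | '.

== RESULT ==
users.price | max_amt
2 | 3

Derivation:
After JOIN users (3 rows):
orders.yr | orders.amt | users.owner | users.price | users.amt | users.yr
4 | 9 | eve | 8 | 9 | 9
6 | 4 | dave | 1 | 4 | 60
2 | 3 | carol | 2 | 3 | 50
After WHERE (1 rows):
orders.yr | orders.amt | users.owner | users.price | users.amt | users.yr
2 | 3 | carol | 2 | 3 | 50
After GROUP BY (1 rows):
users.price | max_amt
2 | 3
After ORDER BY (1 rows):
users.price | max_amt
2 | 3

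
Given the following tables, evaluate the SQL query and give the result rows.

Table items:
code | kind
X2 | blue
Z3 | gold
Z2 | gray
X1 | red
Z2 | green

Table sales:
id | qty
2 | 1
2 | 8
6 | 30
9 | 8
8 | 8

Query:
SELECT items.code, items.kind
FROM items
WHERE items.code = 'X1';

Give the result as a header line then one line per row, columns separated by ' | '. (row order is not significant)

After WHERE (1 rows):
items.code | items.kind
X1 | red
After SELECT (1 rows):
items.code | items.kind
X1 | red

== RESULT ==
items.code | items.kind
X1 | red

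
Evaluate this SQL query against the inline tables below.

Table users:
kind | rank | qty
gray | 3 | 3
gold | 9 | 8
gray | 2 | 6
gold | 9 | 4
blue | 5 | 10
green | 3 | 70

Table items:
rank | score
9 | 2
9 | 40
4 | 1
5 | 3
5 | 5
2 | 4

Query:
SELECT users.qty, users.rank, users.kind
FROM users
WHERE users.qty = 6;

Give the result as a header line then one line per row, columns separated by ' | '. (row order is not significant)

== RESULT ==
users.qty | users.rank | users.kind
6 | 2 | gray

Derivation:
After WHERE (1 rows):
users.kind | users.rank | users.qty
gray | 2 | 6
After SELECT (1 rows):
users.qty | users.rank | users.kind
6 | 2 | gray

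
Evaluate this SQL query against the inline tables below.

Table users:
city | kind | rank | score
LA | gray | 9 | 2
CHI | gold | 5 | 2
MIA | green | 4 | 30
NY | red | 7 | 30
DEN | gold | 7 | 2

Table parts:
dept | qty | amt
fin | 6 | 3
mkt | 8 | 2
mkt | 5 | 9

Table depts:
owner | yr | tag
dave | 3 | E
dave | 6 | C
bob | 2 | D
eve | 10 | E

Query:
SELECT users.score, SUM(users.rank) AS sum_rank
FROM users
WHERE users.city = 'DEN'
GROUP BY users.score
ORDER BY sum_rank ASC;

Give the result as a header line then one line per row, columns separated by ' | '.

== RESULT ==
users.score | sum_rank
2 | 7

Derivation:
After WHERE (1 rows):
users.city | users.kind | users.rank | users.score
DEN | gold | 7 | 2
After GROUP BY (1 rows):
users.score | sum_rank
2 | 7
After ORDER BY (1 rows):
users.score | sum_rank
2 | 7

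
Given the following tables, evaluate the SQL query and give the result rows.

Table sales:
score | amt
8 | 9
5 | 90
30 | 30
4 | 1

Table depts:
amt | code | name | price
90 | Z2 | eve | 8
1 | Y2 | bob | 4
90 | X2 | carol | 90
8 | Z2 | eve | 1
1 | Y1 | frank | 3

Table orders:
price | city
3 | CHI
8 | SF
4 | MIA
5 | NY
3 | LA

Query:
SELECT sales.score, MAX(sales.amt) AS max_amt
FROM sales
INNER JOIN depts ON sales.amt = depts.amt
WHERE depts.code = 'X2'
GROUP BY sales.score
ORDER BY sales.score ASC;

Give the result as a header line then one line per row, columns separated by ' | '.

== RESULT ==
sales.score | max_amt
5 | 90

Derivation:
After JOIN depts (4 rows):
sales.score | sales.amt | depts.amt | depts.code | depts.name | depts.price
5 | 90 | 90 | Z2 | eve | 8
5 | 90 | 90 | X2 | carol | 90
4 | 1 | 1 | Y2 | bob | 4
4 | 1 | 1 | Y1 | frank | 3
After WHERE (1 rows):
sales.score | sales.amt | depts.amt | depts.code | depts.name | depts.price
5 | 90 | 90 | X2 | carol | 90
After GROUP BY (1 rows):
sales.score | max_amt
5 | 90
After ORDER BY (1 rows):
sales.score | max_amt
5 | 90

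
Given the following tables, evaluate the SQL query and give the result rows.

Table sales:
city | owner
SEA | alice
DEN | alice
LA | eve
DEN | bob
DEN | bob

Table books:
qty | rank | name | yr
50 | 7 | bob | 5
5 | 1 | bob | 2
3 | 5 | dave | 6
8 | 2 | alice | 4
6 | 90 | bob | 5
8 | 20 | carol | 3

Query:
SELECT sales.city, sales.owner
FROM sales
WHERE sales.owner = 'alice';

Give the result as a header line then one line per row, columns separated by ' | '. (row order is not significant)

== RESULT ==
sales.city | sales.owner
SEA | alice
DEN | alice

Derivation:
After WHERE (2 rows):
sales.city | sales.owner
SEA | alice
DEN | alice
After SELECT (2 rows):
sales.city | sales.owner
SEA | alice
DEN | alice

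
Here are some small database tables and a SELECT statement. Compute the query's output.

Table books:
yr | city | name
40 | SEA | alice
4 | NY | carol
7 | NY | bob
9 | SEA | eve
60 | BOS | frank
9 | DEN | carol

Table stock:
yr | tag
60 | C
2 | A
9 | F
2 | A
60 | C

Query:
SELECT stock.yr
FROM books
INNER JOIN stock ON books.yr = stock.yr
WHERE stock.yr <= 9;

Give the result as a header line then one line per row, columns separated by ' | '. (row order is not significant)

== RESULT ==
stock.yr
9
9

Derivation:
After JOIN stock (4 rows):
books.yr | books.city | books.name | stock.yr | stock.tag
9 | SEA | eve | 9 | F
60 | BOS | frank | 60 | C
60 | BOS | frank | 60 | C
9 | DEN | carol | 9 | F
After WHERE (2 rows):
books.yr | books.city | books.name | stock.yr | stock.tag
9 | SEA | eve | 9 | F
9 | DEN | carol | 9 | F
After SELECT (2 rows):
stock.yr
9
9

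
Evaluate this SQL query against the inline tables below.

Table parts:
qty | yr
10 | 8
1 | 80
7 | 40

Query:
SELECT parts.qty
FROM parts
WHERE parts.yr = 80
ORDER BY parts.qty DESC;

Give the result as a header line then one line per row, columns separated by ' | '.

== RESULT ==
parts.qty
1

Derivation:
After WHERE (1 rows):
parts.qty | parts.yr
1 | 80
After SELECT (1 rows):
parts.qty
1
After ORDER BY (1 rows):
parts.qty
1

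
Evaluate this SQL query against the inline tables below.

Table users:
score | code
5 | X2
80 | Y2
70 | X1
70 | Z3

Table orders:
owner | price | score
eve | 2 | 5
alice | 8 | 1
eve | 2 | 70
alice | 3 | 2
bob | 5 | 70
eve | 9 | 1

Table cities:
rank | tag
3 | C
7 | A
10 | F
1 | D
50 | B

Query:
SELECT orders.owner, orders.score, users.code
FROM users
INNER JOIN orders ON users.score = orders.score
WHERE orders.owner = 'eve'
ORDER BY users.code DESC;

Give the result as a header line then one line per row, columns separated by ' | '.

After JOIN orders (5 rows):
users.score | users.code | orders.owner | orders.price | orders.score
5 | X2 | eve | 2 | 5
70 | X1 | eve | 2 | 70
70 | X1 | bob | 5 | 70
70 | Z3 | eve | 2 | 70
70 | Z3 | bob | 5 | 70
After WHERE (3 rows):
users.score | users.code | orders.owner | orders.price | orders.score
5 | X2 | eve | 2 | 5
70 | X1 | eve | 2 | 70
70 | Z3 | eve | 2 | 70
After SELECT (3 rows):
orders.owner | orders.score | users.code
eve | 5 | X2
eve | 70 | X1
eve | 70 | Z3
After ORDER BY (3 rows):
orders.owner | orders.score | users.code
eve | 70 | Z3
eve | 5 | X2
eve | 70 | X1

== RESULT ==
orders.owner | orders.score | users.code
eve | 70 | Z3
eve | 5 | X2
eve | 70 | X1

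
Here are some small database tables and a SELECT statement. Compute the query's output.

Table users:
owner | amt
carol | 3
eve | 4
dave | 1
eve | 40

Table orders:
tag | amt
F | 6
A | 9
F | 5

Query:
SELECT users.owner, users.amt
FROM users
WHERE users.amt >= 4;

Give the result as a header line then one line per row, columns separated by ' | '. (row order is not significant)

== RESULT ==
users.owner | users.amt
eve | 4
eve | 40

Derivation:
After WHERE (2 rows):
users.owner | users.amt
eve | 4
eve | 40
After SELECT (2 rows):
users.owner | users.amt
eve | 4
eve | 40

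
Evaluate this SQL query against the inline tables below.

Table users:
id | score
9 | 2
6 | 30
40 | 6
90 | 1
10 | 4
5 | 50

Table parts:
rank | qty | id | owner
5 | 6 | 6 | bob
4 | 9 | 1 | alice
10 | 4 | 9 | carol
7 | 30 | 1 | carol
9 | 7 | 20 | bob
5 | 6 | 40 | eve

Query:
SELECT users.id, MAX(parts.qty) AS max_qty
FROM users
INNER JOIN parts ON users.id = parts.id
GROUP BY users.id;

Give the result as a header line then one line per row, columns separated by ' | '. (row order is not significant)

After JOIN parts (3 rows):
users.id | users.score | parts.rank | parts.qty | parts.id | parts.owner
9 | 2 | 10 | 4 | 9 | carol
6 | 30 | 5 | 6 | 6 | bob
40 | 6 | 5 | 6 | 40 | eve
After GROUP BY (3 rows):
users.id | max_qty
9 | 4
6 | 6
40 | 6

== RESULT ==
users.id | max_qty
9 | 4
6 | 6
40 | 6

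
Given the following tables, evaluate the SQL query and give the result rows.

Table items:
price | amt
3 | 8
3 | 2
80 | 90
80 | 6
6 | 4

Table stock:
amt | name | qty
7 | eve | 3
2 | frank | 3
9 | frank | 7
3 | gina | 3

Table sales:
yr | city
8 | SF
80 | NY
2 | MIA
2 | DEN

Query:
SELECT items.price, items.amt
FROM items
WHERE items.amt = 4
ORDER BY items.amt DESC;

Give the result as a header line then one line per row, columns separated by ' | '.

== RESULT ==
items.price | items.amt
6 | 4

Derivation:
After WHERE (1 rows):
items.price | items.amt
6 | 4
After SELECT (1 rows):
items.price | items.amt
6 | 4
After ORDER BY (1 rows):
items.price | items.amt
6 | 4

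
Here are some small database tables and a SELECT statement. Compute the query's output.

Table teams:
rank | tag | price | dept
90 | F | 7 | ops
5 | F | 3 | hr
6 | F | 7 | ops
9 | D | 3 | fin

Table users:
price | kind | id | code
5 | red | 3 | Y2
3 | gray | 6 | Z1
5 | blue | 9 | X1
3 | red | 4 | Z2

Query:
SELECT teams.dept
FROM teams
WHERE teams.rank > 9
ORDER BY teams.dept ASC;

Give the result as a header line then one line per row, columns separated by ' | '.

After WHERE (1 rows):
teams.rank | teams.tag | teams.price | teams.dept
90 | F | 7 | ops
After SELECT (1 rows):
teams.dept
ops
After ORDER BY (1 rows):
teams.dept
ops

== RESULT ==
teams.dept
ops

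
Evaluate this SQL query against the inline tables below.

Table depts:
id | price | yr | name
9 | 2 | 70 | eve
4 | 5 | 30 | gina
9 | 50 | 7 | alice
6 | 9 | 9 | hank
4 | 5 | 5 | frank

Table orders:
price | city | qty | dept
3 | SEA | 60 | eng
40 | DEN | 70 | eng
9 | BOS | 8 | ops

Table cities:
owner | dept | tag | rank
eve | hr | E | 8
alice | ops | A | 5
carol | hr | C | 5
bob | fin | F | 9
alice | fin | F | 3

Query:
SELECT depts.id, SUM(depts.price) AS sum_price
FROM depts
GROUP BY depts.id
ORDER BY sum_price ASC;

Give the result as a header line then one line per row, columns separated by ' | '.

After GROUP BY (3 rows):
depts.id | sum_price
9 | 52
4 | 10
6 | 9
After ORDER BY (3 rows):
depts.id | sum_price
6 | 9
4 | 10
9 | 52

== RESULT ==
depts.id | sum_price
6 | 9
4 | 10
9 | 52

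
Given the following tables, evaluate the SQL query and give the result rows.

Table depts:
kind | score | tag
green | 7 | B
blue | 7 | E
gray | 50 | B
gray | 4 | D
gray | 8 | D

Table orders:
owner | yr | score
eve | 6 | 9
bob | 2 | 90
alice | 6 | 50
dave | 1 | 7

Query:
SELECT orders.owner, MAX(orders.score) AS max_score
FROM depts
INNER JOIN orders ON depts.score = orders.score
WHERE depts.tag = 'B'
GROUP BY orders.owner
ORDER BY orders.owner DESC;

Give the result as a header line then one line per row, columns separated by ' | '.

After JOIN orders (3 rows):
depts.kind | depts.score | depts.tag | orders.owner | orders.yr | orders.score
green | 7 | B | dave | 1 | 7
blue | 7 | E | dave | 1 | 7
gray | 50 | B | alice | 6 | 50
After WHERE (2 rows):
depts.kind | depts.score | depts.tag | orders.owner | orders.yr | orders.score
green | 7 | B | dave | 1 | 7
gray | 50 | B | alice | 6 | 50
After GROUP BY (2 rows):
orders.owner | max_score
dave | 7
alice | 50
After ORDER BY (2 rows):
orders.owner | max_score
dave | 7
alice | 50

== RESULT ==
orders.owner | max_score
dave | 7
alice | 50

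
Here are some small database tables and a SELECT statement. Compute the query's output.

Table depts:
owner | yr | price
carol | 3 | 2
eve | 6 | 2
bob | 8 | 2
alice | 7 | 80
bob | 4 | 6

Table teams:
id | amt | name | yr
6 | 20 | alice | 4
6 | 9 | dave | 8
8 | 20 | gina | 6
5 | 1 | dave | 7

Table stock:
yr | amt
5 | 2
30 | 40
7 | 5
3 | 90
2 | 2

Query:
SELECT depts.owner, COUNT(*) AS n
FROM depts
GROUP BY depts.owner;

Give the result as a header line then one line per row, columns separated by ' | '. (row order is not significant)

After GROUP BY (4 rows):
depts.owner | n
carol | 1
eve | 1
bob | 2
alice | 1

== RESULT ==
depts.owner | n
carol | 1
eve | 1
bob | 2
alice | 1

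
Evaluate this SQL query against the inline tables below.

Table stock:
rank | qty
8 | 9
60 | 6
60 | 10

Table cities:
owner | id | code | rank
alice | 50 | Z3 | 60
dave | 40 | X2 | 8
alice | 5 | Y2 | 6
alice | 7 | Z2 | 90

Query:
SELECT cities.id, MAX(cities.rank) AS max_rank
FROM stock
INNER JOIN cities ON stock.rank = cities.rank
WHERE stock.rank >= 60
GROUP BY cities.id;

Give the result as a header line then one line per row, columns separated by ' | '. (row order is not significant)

After JOIN cities (3 rows):
stock.rank | stock.qty | cities.owner | cities.id | cities.code | cities.rank
8 | 9 | dave | 40 | X2 | 8
60 | 6 | alice | 50 | Z3 | 60
60 | 10 | alice | 50 | Z3 | 60
After WHERE (2 rows):
stock.rank | stock.qty | cities.owner | cities.id | cities.code | cities.rank
60 | 6 | alice | 50 | Z3 | 60
60 | 10 | alice | 50 | Z3 | 60
After GROUP BY (1 rows):
cities.id | max_rank
50 | 60

== RESULT ==
cities.id | max_rank
50 | 60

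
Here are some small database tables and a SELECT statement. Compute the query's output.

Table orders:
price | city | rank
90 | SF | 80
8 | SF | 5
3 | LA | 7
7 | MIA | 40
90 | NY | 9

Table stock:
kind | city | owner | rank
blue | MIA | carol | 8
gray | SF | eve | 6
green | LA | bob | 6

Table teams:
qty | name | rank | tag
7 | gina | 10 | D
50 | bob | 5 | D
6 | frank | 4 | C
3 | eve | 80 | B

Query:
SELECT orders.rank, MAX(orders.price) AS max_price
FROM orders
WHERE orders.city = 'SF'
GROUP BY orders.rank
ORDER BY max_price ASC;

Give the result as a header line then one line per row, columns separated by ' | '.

== RESULT ==
orders.rank | max_price
5 | 8
80 | 90

Derivation:
After WHERE (2 rows):
orders.price | orders.city | orders.rank
90 | SF | 80
8 | SF | 5
After GROUP BY (2 rows):
orders.rank | max_price
80 | 90
5 | 8
After ORDER BY (2 rows):
orders.rank | max_price
5 | 8
80 | 90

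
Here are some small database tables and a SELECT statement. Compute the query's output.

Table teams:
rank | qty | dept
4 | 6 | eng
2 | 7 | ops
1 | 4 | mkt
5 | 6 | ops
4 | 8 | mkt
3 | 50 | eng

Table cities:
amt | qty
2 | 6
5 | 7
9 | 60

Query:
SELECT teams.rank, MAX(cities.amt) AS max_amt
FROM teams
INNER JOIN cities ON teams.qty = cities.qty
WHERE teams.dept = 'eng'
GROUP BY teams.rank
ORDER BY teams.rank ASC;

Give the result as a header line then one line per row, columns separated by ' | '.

After JOIN cities (3 rows):
teams.rank | teams.qty | teams.dept | cities.amt | cities.qty
4 | 6 | eng | 2 | 6
2 | 7 | ops | 5 | 7
5 | 6 | ops | 2 | 6
After WHERE (1 rows):
teams.rank | teams.qty | teams.dept | cities.amt | cities.qty
4 | 6 | eng | 2 | 6
After GROUP BY (1 rows):
teams.rank | max_amt
4 | 2
After ORDER BY (1 rows):
teams.rank | max_amt
4 | 2

== RESULT ==
teams.rank | max_amt
4 | 2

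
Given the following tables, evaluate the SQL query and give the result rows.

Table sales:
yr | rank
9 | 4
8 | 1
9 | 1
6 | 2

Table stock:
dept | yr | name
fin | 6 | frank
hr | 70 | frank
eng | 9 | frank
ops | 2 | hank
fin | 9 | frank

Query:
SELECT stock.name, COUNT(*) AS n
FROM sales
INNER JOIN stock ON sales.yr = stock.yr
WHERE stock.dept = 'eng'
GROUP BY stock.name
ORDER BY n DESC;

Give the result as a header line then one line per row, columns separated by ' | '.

After JOIN stock (5 rows):
sales.yr | sales.rank | stock.dept | stock.yr | stock.name
9 | 4 | eng | 9 | frank
9 | 4 | fin | 9 | frank
9 | 1 | eng | 9 | frank
9 | 1 | fin | 9 | frank
6 | 2 | fin | 6 | frank
After WHERE (2 rows):
sales.yr | sales.rank | stock.dept | stock.yr | stock.name
9 | 4 | eng | 9 | frank
9 | 1 | eng | 9 | frank
After GROUP BY (1 rows):
stock.name | n
frank | 2
After ORDER BY (1 rows):
stock.name | n
frank | 2

== RESULT ==
stock.name | n
frank | 2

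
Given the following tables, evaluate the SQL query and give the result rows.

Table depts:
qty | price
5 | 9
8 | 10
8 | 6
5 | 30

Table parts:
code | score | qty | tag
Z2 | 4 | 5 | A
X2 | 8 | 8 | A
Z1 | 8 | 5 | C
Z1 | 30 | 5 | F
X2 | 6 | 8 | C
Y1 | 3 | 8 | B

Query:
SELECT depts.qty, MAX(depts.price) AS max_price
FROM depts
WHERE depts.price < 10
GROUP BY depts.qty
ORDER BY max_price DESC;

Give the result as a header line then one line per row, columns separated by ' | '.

After WHERE (2 rows):
depts.qty | depts.price
5 | 9
8 | 6
After GROUP BY (2 rows):
depts.qty | max_price
5 | 9
8 | 6
After ORDER BY (2 rows):
depts.qty | max_price
5 | 9
8 | 6

== RESULT ==
depts.qty | max_price
5 | 9
8 | 6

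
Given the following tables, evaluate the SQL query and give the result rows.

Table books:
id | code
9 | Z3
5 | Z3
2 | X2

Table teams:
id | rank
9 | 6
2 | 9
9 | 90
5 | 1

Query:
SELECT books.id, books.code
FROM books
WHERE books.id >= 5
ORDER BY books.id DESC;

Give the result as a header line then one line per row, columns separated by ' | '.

== RESULT ==
books.id | books.code
9 | Z3
5 | Z3

Derivation:
After WHERE (2 rows):
books.id | books.code
9 | Z3
5 | Z3
After SELECT (2 rows):
books.id | books.code
9 | Z3
5 | Z3
After ORDER BY (2 rows):
books.id | books.code
9 | Z3
5 | Z3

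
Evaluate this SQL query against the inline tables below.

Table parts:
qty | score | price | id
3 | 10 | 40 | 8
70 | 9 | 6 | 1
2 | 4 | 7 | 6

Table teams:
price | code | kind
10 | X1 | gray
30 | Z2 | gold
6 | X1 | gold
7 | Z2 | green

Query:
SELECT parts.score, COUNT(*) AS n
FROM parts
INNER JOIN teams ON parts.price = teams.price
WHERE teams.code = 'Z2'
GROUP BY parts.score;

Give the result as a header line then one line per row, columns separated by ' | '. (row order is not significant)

== RESULT ==
parts.score | n
4 | 1

Derivation:
After JOIN teams (2 rows):
parts.qty | parts.score | parts.price | parts.id | teams.price | teams.code | teams.kind
70 | 9 | 6 | 1 | 6 | X1 | gold
2 | 4 | 7 | 6 | 7 | Z2 | green
After WHERE (1 rows):
parts.qty | parts.score | parts.price | parts.id | teams.price | teams.code | teams.kind
2 | 4 | 7 | 6 | 7 | Z2 | green
After GROUP BY (1 rows):
parts.score | n
4 | 1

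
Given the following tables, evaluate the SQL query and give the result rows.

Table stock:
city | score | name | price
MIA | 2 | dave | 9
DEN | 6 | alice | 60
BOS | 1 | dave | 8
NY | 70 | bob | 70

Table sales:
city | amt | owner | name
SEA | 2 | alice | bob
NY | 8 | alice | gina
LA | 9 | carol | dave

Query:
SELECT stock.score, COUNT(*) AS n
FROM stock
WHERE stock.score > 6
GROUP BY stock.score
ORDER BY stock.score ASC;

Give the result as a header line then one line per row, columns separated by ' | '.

After WHERE (1 rows):
stock.city | stock.score | stock.name | stock.price
NY | 70 | bob | 70
After GROUP BY (1 rows):
stock.score | n
70 | 1
After ORDER BY (1 rows):
stock.score | n
70 | 1

== RESULT ==
stock.score | n
70 | 1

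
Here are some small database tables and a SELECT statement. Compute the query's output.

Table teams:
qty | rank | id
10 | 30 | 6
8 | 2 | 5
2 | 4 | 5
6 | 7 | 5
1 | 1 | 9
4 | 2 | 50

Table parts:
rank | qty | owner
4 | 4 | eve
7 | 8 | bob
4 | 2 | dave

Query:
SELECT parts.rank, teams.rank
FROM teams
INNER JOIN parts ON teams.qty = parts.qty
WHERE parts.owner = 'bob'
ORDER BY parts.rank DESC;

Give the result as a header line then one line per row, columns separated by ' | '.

== RESULT ==
parts.rank | teams.rank
7 | 2

Derivation:
After JOIN parts (3 rows):
teams.qty | teams.rank | teams.id | parts.rank | parts.qty | parts.owner
8 | 2 | 5 | 7 | 8 | bob
2 | 4 | 5 | 4 | 2 | dave
4 | 2 | 50 | 4 | 4 | eve
After WHERE (1 rows):
teams.qty | teams.rank | teams.id | parts.rank | parts.qty | parts.owner
8 | 2 | 5 | 7 | 8 | bob
After SELECT (1 rows):
parts.rank | teams.rank
7 | 2
After ORDER BY (1 rows):
parts.rank | teams.rank
7 | 2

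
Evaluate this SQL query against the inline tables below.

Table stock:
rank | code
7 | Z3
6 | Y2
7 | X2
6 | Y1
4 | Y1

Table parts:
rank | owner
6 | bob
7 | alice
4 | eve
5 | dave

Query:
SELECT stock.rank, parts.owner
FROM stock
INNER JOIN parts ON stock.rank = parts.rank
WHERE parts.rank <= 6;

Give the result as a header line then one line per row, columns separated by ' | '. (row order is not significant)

After JOIN parts (5 rows):
stock.rank | stock.code | parts.rank | parts.owner
7 | Z3 | 7 | alice
6 | Y2 | 6 | bob
7 | X2 | 7 | alice
6 | Y1 | 6 | bob
4 | Y1 | 4 | eve
After WHERE (3 rows):
stock.rank | stock.code | parts.rank | parts.owner
6 | Y2 | 6 | bob
6 | Y1 | 6 | bob
4 | Y1 | 4 | eve
After SELECT (3 rows):
stock.rank | parts.owner
6 | bob
6 | bob
4 | eve

== RESULT ==
stock.rank | parts.owner
6 | bob
6 | bob
4 | eve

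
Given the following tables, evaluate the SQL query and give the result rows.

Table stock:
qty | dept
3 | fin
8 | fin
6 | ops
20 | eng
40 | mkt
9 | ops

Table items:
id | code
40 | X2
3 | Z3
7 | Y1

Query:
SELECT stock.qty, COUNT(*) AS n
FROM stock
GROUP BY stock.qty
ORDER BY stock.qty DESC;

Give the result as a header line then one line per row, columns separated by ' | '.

== RESULT ==
stock.qty | n
40 | 1
20 | 1
9 | 1
8 | 1
6 | 1
3 | 1

Derivation:
After GROUP BY (6 rows):
stock.qty | n
3 | 1
8 | 1
6 | 1
20 | 1
40 | 1
9 | 1
After ORDER BY (6 rows):
stock.qty | n
40 | 1
20 | 1
9 | 1
8 | 1
6 | 1
3 | 1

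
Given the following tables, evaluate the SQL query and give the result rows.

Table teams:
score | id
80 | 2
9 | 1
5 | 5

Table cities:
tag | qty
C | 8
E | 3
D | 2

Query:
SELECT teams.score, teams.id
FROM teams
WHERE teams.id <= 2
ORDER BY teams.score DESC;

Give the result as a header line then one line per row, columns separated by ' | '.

After WHERE (2 rows):
teams.score | teams.id
80 | 2
9 | 1
After SELECT (2 rows):
teams.score | teams.id
80 | 2
9 | 1
After ORDER BY (2 rows):
teams.score | teams.id
80 | 2
9 | 1

== RESULT ==
teams.score | teams.id
80 | 2
9 | 1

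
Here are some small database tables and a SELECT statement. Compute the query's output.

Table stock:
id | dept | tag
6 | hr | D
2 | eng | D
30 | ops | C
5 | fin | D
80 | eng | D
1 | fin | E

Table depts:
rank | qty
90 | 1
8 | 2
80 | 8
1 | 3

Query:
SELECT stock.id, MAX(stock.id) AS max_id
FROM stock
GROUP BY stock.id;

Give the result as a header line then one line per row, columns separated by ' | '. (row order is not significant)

== RESULT ==
stock.id | max_id
6 | 6
2 | 2
30 | 30
5 | 5
80 | 80
1 | 1

Derivation:
After GROUP BY (6 rows):
stock.id | max_id
6 | 6
2 | 2
30 | 30
5 | 5
80 | 80
1 | 1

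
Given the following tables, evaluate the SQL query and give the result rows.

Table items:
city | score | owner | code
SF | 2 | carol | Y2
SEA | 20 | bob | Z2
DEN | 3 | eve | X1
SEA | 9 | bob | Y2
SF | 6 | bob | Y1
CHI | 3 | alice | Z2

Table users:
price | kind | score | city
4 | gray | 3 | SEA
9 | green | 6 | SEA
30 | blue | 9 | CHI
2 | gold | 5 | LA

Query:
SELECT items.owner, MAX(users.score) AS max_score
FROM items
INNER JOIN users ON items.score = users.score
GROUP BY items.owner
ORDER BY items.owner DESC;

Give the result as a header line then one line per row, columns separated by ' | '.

After JOIN users (4 rows):
items.city | items.score | items.owner | items.code | users.price | users.kind | users.score | users.city
DEN | 3 | eve | X1 | 4 | gray | 3 | SEA
SEA | 9 | bob | Y2 | 30 | blue | 9 | CHI
SF | 6 | bob | Y1 | 9 | green | 6 | SEA
CHI | 3 | alice | Z2 | 4 | gray | 3 | SEA
After GROUP BY (3 rows):
items.owner | max_score
eve | 3
bob | 9
alice | 3
After ORDER BY (3 rows):
items.owner | max_score
eve | 3
bob | 9
alice | 3

== RESULT ==
items.owner | max_score
eve | 3
bob | 9
alice | 3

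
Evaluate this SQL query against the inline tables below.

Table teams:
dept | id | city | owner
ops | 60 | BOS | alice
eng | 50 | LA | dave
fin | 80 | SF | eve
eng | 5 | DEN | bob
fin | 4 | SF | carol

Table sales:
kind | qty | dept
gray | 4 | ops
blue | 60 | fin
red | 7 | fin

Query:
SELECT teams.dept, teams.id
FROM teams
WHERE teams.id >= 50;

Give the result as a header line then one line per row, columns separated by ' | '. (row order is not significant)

After WHERE (3 rows):
teams.dept | teams.id | teams.city | teams.owner
ops | 60 | BOS | alice
eng | 50 | LA | dave
fin | 80 | SF | eve
After SELECT (3 rows):
teams.dept | teams.id
ops | 60
eng | 50
fin | 80

== RESULT ==
teams.dept | teams.id
ops | 60
eng | 50
fin | 80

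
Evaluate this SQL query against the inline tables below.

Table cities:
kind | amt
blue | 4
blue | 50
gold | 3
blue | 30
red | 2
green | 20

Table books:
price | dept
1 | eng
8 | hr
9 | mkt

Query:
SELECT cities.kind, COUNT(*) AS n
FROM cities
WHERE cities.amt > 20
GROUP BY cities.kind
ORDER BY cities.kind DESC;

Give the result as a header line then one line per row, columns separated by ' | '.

After WHERE (2 rows):
cities.kind | cities.amt
blue | 50
blue | 30
After GROUP BY (1 rows):
cities.kind | n
blue | 2
After ORDER BY (1 rows):
cities.kind | n
blue | 2

== RESULT ==
cities.kind | n
blue | 2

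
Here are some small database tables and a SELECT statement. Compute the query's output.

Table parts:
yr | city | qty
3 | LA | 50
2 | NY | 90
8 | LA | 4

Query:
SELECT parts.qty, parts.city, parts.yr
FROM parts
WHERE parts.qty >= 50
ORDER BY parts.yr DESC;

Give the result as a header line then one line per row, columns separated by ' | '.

== RESULT ==
parts.qty | parts.city | parts.yr
50 | LA | 3
90 | NY | 2

Derivation:
After WHERE (2 rows):
parts.yr | parts.city | parts.qty
3 | LA | 50
2 | NY | 90
After SELECT (2 rows):
parts.qty | parts.city | parts.yr
50 | LA | 3
90 | NY | 2
After ORDER BY (2 rows):
parts.qty | parts.city | parts.yr
50 | LA | 3
90 | NY | 2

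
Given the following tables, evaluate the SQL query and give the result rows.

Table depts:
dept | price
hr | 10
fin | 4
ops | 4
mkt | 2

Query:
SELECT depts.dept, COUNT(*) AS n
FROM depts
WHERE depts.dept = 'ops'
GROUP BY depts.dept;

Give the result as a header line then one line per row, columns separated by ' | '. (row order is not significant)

== RESULT ==
depts.dept | n
ops | 1

Derivation:
After WHERE (1 rows):
depts.dept | depts.price
ops | 4
After GROUP BY (1 rows):
depts.dept | n
ops | 1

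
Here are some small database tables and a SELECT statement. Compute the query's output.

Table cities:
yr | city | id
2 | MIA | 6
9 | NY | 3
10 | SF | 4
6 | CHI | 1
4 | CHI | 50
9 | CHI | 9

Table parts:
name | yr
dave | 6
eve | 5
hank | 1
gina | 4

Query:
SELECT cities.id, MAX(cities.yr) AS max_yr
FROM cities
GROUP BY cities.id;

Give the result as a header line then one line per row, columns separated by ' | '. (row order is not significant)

== RESULT ==
cities.id | max_yr
6 | 2
3 | 9
4 | 10
1 | 6
50 | 4
9 | 9

Derivation:
After GROUP BY (6 rows):
cities.id | max_yr
6 | 2
3 | 9
4 | 10
1 | 6
50 | 4
9 | 9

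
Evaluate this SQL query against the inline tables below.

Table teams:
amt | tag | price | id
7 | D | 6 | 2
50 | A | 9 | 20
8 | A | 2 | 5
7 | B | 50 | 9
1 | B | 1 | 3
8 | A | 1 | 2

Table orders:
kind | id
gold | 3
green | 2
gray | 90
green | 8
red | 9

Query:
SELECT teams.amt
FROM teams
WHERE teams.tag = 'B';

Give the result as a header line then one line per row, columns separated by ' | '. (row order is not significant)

== RESULT ==
teams.amt
7
1

Derivation:
After WHERE (2 rows):
teams.amt | teams.tag | teams.price | teams.id
7 | B | 50 | 9
1 | B | 1 | 3
After SELECT (2 rows):
teams.amt
7
1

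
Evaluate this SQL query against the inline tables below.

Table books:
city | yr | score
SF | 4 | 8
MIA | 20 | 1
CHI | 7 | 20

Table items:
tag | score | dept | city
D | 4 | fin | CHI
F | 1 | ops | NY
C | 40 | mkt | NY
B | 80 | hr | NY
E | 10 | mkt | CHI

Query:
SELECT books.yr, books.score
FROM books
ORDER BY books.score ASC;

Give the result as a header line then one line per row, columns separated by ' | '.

== RESULT ==
books.yr | books.score
20 | 1
4 | 8
7 | 20

Derivation:
After SELECT (3 rows):
books.yr | books.score
4 | 8
20 | 1
7 | 20
After ORDER BY (3 rows):
books.yr | books.score
20 | 1
4 | 8
7 | 20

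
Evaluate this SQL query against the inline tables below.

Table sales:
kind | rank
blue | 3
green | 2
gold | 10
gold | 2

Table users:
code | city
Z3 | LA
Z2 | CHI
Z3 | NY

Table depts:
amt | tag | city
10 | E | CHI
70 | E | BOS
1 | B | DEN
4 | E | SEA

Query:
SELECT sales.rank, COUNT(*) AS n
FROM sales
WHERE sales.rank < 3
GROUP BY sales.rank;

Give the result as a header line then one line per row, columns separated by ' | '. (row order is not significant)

== RESULT ==
sales.rank | n
2 | 2

Derivation:
After WHERE (2 rows):
sales.kind | sales.rank
green | 2
gold | 2
After GROUP BY (1 rows):
sales.rank | n
2 | 2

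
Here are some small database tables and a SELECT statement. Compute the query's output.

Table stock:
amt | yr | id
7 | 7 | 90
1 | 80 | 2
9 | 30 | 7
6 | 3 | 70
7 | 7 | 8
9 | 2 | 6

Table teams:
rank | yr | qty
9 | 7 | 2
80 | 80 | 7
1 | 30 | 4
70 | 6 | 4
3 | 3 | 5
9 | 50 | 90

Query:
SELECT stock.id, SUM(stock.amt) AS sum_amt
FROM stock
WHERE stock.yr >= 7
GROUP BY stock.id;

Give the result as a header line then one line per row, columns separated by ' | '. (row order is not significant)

== RESULT ==
stock.id | sum_amt
90 | 7
2 | 1
7 | 9
8 | 7

Derivation:
After WHERE (4 rows):
stock.amt | stock.yr | stock.id
7 | 7 | 90
1 | 80 | 2
9 | 30 | 7
7 | 7 | 8
After GROUP BY (4 rows):
stock.id | sum_amt
90 | 7
2 | 1
7 | 9
8 | 7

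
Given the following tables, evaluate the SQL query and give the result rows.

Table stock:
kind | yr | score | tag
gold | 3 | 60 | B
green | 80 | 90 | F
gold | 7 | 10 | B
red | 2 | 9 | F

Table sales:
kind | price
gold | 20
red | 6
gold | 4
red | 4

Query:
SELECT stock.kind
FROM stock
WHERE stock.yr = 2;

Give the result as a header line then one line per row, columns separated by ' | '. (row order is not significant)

After WHERE (1 rows):
stock.kind | stock.yr | stock.score | stock.tag
red | 2 | 9 | F
After SELECT (1 rows):
stock.kind
red

== RESULT ==
stock.kind
red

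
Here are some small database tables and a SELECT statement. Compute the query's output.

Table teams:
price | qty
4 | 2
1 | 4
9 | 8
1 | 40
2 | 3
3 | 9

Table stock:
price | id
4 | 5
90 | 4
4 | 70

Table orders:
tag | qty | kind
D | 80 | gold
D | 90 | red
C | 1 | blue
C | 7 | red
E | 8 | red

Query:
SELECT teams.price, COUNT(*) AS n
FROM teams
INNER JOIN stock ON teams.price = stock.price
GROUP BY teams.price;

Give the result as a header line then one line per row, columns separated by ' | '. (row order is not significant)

After JOIN stock (2 rows):
teams.price | teams.qty | stock.price | stock.id
4 | 2 | 4 | 5
4 | 2 | 4 | 70
After GROUP BY (1 rows):
teams.price | n
4 | 2

== RESULT ==
teams.price | n
4 | 2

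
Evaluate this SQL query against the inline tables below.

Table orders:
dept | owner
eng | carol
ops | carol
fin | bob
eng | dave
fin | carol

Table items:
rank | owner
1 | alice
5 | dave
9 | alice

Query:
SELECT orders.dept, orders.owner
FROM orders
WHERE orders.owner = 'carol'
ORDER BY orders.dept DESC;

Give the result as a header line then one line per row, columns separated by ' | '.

After WHERE (3 rows):
orders.dept | orders.owner
eng | carol
ops | carol
fin | carol
After SELECT (3 rows):
orders.dept | orders.owner
eng | carol
ops | carol
fin | carol
After ORDER BY (3 rows):
orders.dept | orders.owner
ops | carol
fin | carol
eng | carol

== RESULT ==
orders.dept | orders.owner
ops | carol
fin | carol
eng | carol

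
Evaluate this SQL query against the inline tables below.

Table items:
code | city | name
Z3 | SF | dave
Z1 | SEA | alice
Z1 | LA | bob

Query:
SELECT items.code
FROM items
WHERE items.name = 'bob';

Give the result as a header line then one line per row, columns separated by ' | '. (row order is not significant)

After WHERE (1 rows):
items.code | items.city | items.name
Z1 | LA | bob
After SELECT (1 rows):
items.code
Z1

== RESULT ==
items.code
Z1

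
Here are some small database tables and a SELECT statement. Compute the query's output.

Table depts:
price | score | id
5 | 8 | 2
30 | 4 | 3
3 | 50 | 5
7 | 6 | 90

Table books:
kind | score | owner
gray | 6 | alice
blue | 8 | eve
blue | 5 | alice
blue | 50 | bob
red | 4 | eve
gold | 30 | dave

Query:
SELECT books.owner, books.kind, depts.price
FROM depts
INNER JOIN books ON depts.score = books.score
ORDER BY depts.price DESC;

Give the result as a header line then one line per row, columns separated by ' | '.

After JOIN books (4 rows):
depts.price | depts.score | depts.id | books.kind | books.score | books.owner
5 | 8 | 2 | blue | 8 | eve
30 | 4 | 3 | red | 4 | eve
3 | 50 | 5 | blue | 50 | bob
7 | 6 | 90 | gray | 6 | alice
After SELECT (4 rows):
books.owner | books.kind | depts.price
eve | blue | 5
eve | red | 30
bob | blue | 3
alice | gray | 7
After ORDER BY (4 rows):
books.owner | books.kind | depts.price
eve | red | 30
alice | gray | 7
eve | blue | 5
bob | blue | 3

== RESULT ==
books.owner | books.kind | depts.price
eve | red | 30
alice | gray | 7
eve | blue | 5
bob | blue | 3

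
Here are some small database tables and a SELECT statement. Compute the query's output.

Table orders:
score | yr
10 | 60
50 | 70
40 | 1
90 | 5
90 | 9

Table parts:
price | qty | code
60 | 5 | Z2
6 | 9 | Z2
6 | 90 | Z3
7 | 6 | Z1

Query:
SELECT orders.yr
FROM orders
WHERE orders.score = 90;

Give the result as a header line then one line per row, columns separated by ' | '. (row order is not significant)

== RESULT ==
orders.yr
5
9

Derivation:
After WHERE (2 rows):
orders.score | orders.yr
90 | 5
90 | 9
After SELECT (2 rows):
orders.yr
5
9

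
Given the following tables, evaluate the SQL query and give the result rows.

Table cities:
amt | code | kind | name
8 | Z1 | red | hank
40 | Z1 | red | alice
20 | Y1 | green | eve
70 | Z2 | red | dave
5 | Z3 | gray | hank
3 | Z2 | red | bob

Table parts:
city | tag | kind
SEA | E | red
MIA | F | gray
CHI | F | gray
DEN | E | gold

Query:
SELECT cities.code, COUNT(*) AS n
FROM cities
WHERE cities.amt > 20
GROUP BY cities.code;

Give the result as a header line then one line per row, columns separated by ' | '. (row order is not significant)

== RESULT ==
cities.code | n
Z1 | 1
Z2 | 1

Derivation:
After WHERE (2 rows):
cities.amt | cities.code | cities.kind | cities.name
40 | Z1 | red | alice
70 | Z2 | red | dave
After GROUP BY (2 rows):
cities.code | n
Z1 | 1
Z2 | 1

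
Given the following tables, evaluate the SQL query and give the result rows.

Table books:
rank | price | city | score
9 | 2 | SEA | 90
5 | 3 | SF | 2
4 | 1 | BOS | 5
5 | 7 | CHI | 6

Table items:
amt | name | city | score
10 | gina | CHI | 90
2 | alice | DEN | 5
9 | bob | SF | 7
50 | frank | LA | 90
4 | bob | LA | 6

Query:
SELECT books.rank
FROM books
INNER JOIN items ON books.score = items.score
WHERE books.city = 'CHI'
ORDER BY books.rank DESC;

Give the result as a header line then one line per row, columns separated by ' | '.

After JOIN items (4 rows):
books.rank | books.price | books.city | books.score | items.amt | items.name | items.city | items.score
9 | 2 | SEA | 90 | 10 | gina | CHI | 90
9 | 2 | SEA | 90 | 50 | frank | LA | 90
4 | 1 | BOS | 5 | 2 | alice | DEN | 5
5 | 7 | CHI | 6 | 4 | bob | LA | 6
After WHERE (1 rows):
books.rank | books.price | books.city | books.score | items.amt | items.name | items.city | items.score
5 | 7 | CHI | 6 | 4 | bob | LA | 6
After SELECT (1 rows):
books.rank
5
After ORDER BY (1 rows):
books.rank
5

== RESULT ==
books.rank
5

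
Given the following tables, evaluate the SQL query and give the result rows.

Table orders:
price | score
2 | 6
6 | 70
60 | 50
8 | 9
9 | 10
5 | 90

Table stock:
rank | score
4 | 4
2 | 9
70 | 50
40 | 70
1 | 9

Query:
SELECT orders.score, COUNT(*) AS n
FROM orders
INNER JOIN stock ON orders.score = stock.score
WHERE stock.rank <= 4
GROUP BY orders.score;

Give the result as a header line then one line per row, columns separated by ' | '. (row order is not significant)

After JOIN stock (4 rows):
orders.price | orders.score | stock.rank | stock.score
6 | 70 | 40 | 70
60 | 50 | 70 | 50
8 | 9 | 2 | 9
8 | 9 | 1 | 9
After WHERE (2 rows):
orders.price | orders.score | stock.rank | stock.score
8 | 9 | 2 | 9
8 | 9 | 1 | 9
After GROUP BY (1 rows):
orders.score | n
9 | 2

== RESULT ==
orders.score | n
9 | 2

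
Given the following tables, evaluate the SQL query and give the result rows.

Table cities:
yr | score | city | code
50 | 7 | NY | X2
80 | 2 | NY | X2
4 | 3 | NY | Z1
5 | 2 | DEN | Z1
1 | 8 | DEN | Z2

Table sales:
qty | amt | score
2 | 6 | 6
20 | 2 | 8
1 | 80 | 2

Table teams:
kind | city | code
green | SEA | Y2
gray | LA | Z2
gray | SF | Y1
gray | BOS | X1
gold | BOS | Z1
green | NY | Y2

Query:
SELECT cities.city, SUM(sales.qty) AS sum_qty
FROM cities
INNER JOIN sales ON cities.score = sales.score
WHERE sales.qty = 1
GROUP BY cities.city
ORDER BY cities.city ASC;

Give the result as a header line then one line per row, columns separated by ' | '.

After JOIN sales (3 rows):
cities.yr | cities.score | cities.city | cities.code | sales.qty | sales.amt | sales.score
80 | 2 | NY | X2 | 1 | 80 | 2
5 | 2 | DEN | Z1 | 1 | 80 | 2
1 | 8 | DEN | Z2 | 20 | 2 | 8
After WHERE (2 rows):
cities.yr | cities.score | cities.city | cities.code | sales.qty | sales.amt | sales.score
80 | 2 | NY | X2 | 1 | 80 | 2
5 | 2 | DEN | Z1 | 1 | 80 | 2
After GROUP BY (2 rows):
cities.city | sum_qty
NY | 1
DEN | 1
After ORDER BY (2 rows):
cities.city | sum_qty
DEN | 1
NY | 1

== RESULT ==
cities.city | sum_qty
DEN | 1
NY | 1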